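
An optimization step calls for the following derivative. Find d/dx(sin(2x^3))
Chain rule: d/dx[sin(u)] = cos(u)·u' where u = 2x^3
u' = 6x^2

Answer: 6x^2·cos(2x^3)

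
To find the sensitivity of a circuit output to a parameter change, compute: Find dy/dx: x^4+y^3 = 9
Differentiate: 4x^3+3y^2·(dy/dx) = 0
dy/dx = -4x^3/(3y^2)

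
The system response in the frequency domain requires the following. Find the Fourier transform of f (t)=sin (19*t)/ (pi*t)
sin(W*t)/(pi*t) = (W/pi)*sinc(W*t/pi) is the impulse response of the ideal low-pass filter with cutoff W (here W = 19).
Its Fourier transform is a rectangular function:
F(omega) = 1 for |omega| < 19, 0 otherwise

Answer: rect(omega/38) [i.e., 1 for |omega| < 19, 0 otherwise]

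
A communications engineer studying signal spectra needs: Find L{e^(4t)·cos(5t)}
First shifting: L{e^(at)f(t)}=F(s-a)
L{cos(5t)}=s/(s²+25)
Shift: (s-4)/((s-4)²+25)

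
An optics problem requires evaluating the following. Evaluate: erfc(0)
erfc(x)=1 - erf(x); erfc(0)=1 - erf(0)=1 - 0=1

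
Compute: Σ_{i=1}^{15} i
Using formula: Σ i^1=n(n+1)/2=15·16/2=120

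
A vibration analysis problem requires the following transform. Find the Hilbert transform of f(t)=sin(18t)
The Hilbert transform shifts each frequency component by -pi/2.
H{sin(wt)}=-cos(wt)
With w=18: H{sin(18t)}=-cos(18t)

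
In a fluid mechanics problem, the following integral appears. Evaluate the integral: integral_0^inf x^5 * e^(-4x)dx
This is a Gamma integral. Substitute u = 4x (du = 4 dx):
integral_0^inf x^5 * e^(-4x) dx = (1/4^6) integral_0^inf u^5 * e^(-u) du
= Gamma(6)/4^6 = 5!/4^6 = 120/4096

Answer: 15/512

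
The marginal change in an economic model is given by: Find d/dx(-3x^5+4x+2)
Power rule: d/dx(ax^n) = n·a·x^(n-1)
Term by term: -15·x^4+4

Answer: -15x^4+4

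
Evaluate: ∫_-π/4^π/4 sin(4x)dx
Antiderivative: -cos(4x)/4
Evaluate at bounds: [-cos(4·π/4)/4] - [-cos(4·-π/4)/4]
=(-(-1)+(-1))/4=0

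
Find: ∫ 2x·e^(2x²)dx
Let u=2x², du=4x dx
∫ (1/2)e^u du=e^u/2 + C

Answer: e^(2x²)/2 + C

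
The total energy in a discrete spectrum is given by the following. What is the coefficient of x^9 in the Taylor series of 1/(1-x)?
1/(1-x) = Σ x^n for |x|<1
All coefficients are 1

Answer: 1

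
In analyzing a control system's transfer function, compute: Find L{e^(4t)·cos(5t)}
First shifting: L{e^(at)f(t)} = F(s-a)
L{cos(5t)} = s/(s² + 25)
Shift: (s-4)/((s-4)² + 25)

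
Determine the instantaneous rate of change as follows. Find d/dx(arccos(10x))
d/dx[arccos(u)]=-u'/√(1-u²), u=10x, u'=10

Answer: -10/√(1 - 100x²)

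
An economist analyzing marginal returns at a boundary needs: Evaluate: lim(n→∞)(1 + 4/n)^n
This is the definition of e^4: lim(1+4/n)^n = e^4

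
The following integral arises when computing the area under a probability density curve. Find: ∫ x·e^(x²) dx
Let u = x², du = 2x dx
∫ (1/2)e^u du = e^u/2+C

Answer: e^(x²)/2+C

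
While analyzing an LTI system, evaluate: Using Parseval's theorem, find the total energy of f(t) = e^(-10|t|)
Parseval's theorem: E = integral |f(t)|^2 dt = (1/2pi) integral |F(omega)|^2 domega
E = integral_{-inf}^{inf} e^(-20|t|) dt = 2 * integral_0^inf e^(-20t) dt = 2/(2 * 10) = 1/10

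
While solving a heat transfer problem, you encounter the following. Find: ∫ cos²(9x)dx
Using identity cos²(u) = (1+cos(2u))/2:
∫ (1+cos(18x))/2 dx = x/2+sin(18x)/36+C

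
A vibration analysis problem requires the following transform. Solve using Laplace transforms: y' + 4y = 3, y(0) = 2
Take L of both sides: sY(s)-2+4Y(s)=3/s
Y(s)(s+4)=3/s+2
Y(s)=3/(s(s+4))+2/(s+4)
Partial fractions: 3/(s(s+4))=(3/4)/s - (3/4)/(s+4)
So Y(s)=(3/4)/s+(5/4)/(s+4)
Inverse transform (L^(-1){1/s}=1, L^(-1){1/(s+4)}=e^(-4t)):

Answer: y(t)=3/4+(5/4)·e^(-4t)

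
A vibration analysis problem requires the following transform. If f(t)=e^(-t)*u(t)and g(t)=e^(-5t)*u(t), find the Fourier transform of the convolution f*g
By the convolution theorem: F{f * g}=F(omega) * G(omega)
F(omega)=1/(1 + j * omega), G(omega)=1/(5 + j * omega)
F{f * g}=1/((1 + j * omega)(5 + j * omega))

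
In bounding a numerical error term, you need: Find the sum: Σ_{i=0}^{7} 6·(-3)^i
Geometric series: S=a(1 - r^n)/(1 - r)
a=6, r=-3, n=8
S=6(1-6561)/4=-9840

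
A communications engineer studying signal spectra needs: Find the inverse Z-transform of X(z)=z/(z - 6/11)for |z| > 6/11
Standard pair: z/(z-a) <-> a^n*u[n] for causal signals
With a=6/11: x[n]=(6/11)^n*u[n]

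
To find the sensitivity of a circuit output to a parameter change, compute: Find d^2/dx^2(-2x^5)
Apply power rule 2 times:
d^1: -10x^4
d^2: -40x^3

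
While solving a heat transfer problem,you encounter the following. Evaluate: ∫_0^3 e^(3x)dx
Antiderivative: (1/3)e^(3x)
Evaluate: (1/3)(e^9-1)

Answer: (e^9-1)/3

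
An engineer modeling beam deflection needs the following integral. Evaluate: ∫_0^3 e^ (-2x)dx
Antiderivative: (1/(-2))e^(-2x)
Evaluate: (1/(-2))(e^-6-1)

Answer: (e^-6-1)/(-2)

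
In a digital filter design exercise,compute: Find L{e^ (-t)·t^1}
First shifting: L{e^(at)f(t)} = F(s-a)
L{t^1} = 1/s^2
Shift s → s + 1: 1/(s + 1)^2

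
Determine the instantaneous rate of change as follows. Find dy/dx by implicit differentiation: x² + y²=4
Differentiate both sides: 2x + 2y·(dy/dx)=0
Solve: dy/dx=-2x/(2y)=-x/y

Answer: dy/dx=-x/y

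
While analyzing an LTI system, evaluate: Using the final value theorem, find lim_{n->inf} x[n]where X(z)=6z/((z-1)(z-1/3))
Final value theorem: lim x[n] = lim_{z->1} (z-1)*X(z)
(z-1)*X(z) = 6z/(z-1/3)
As z->1: 6/(1-1/3) = 6/(2/3) = 9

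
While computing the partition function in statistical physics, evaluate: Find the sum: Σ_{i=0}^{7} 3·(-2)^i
Geometric series: S=a(1 - r^n)/(1 - r)
a=3, r=-2, n=8
S=3(1 - 256)/3=-255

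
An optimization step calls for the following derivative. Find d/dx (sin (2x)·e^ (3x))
Product rule: (fg)'=f'g + fg'
f=sin(2x), f'=2·cos(2x)
g=e^(3x), g'=3·e^(3x)

Answer: 2·cos(2x)·e^(3x) + 3·sin(2x)·e^(3x)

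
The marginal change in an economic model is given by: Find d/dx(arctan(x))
d/dx[arctan(u)] = u'/(1 + u²), u = x, u' = 1

Answer: 1/(1 + x²)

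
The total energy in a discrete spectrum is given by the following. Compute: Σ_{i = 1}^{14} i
Using formula: Σ i^1=n(n+1)/2=14·15/2=105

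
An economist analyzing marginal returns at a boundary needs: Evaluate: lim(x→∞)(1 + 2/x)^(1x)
Rewrite as [(1+2/x)^x]^1.
lim(1+2/x)^x = e^2, so limit = (e^2)^1 = e^2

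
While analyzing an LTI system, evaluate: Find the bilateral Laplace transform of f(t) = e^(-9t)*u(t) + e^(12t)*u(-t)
For e^(-9t)*u(t): L=1/(s+9), Re(s) > -9
For e^(12t)*u(-t): L=-1/(s-12), Re(s) < 12
Combined: F(s)=1/(s+9)-1/(s-12), -9 < Re(s) < 12

Answer: 1/(s+9)-1/(s-12), ROC: -9 < Re(s) < 12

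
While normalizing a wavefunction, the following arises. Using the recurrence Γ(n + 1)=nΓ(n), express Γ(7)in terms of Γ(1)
Γ(7)=6Γ(6)=6·5Γ(5)=...=6!·Γ(1)=720·Γ(1)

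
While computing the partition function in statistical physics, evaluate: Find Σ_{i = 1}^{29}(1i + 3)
= 1·Σ i+3·29 = 1·435+87 = 522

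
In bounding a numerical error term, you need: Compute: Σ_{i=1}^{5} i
Using formula: Σ i^1 = n(n + 1)/2 = 5·6/2 = 15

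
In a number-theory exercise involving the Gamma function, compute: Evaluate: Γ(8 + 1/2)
Γ(n + 1/2) = (2n)!√π/(4^n·n!)
= 20922789888000√π/(65536·40320) = (2027025/256)·√π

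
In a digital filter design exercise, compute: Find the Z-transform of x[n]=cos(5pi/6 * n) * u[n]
Z{cos(w0 * n) * u[n]}=z(z - cos(w0))/(z^2 - 2z * cos(w0) + 1)
With w0=5pi/6: X(z)=z(z - cos(5pi/6))/(z^2 - 2z * cos(5pi/6) + 1)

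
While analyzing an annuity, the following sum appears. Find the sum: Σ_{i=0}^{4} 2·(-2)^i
Geometric series: S=a(1 - r^n)/(1 - r)
a=2, r=-2, n=5
S=2(1 + 32)/3=22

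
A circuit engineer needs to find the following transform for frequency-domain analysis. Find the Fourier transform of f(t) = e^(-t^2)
The Fourier transform of a Gaussian e^(-t^2) is sqrt(pi) * e^(-omega^2/4).
With a = 1: F(omega) = sqrt(pi) * e^(-omega^2/4)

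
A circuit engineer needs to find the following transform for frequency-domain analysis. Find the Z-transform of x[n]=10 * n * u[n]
Z{n * u[n]} = z/(z-1)^2
By linearity: Z{10 * n * u[n]} = 10z/(z-1)^2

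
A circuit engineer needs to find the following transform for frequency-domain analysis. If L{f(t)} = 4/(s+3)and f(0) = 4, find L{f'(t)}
L{f'(t)}=s·F(s) - f(0)=4s/(s + 3) - 4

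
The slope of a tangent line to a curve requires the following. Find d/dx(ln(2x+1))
Chain rule: d/dx[ln(u)] = u'/u where u = 2x+1
u' = 2

Answer: (2)/(2x+1)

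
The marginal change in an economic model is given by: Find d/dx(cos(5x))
Chain rule: d/dx[cos(u)]=-sin(u)·u' where u=5x
u'=5

Answer: -5·sin(5x)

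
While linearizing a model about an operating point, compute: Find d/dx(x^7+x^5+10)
Power rule: d/dx(ax^n) = n·a·x^(n-1)
Term by term: 7·x^6+5·x^4

Answer: 7x^6+5x^4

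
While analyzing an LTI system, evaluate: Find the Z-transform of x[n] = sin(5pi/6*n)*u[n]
Z{sin(w0 * n) * u[n]} = z * sin(w0)/(z^2-2z * cos(w0)+1)
With w0 = 5pi/6: X(z) = z * sin(5pi/6)/(z^2-2z * cos(5pi/6)+1)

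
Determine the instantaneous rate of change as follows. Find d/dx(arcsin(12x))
d/dx[arcsin(u)]=u'/√(1-u²), u=12x, u'=12

Answer: 12/√(1-144x²)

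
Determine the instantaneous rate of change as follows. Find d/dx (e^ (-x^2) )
Chain rule: d/dx[e^u]=e^u · u' where u=-x^2
u'=-2x

Answer: -2x·e^(-x^2)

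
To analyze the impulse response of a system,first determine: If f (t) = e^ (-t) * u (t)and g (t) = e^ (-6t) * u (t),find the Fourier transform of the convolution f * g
By the convolution theorem: F{f*g} = F(omega)*G(omega)
F(omega) = 1/(1 + j*omega), G(omega) = 1/(6 + j*omega)
F{f*g} = 1/((1 + j*omega)(6 + j*omega))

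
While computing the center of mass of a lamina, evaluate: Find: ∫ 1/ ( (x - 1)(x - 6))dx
Partial fractions: 1/((x-1)(x-6))=A/(x-1)+B/(x-6)
A=-1/5, B=1/5
∫ [-1/5· 1/(x-1)+1/5· 1/(x-6)] dx
=(1/5)[ln|x-6| - ln|x-1|]+C

Answer: (1/5)·ln|(x-6)/(x-1)|+C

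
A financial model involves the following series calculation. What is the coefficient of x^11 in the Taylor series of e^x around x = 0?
Taylor series of e^x = Σ x^n/n!
Coefficient of x^11 = 1/11! = 1/39916800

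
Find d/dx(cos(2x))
Chain rule: d/dx[cos(u)]=-sin(u)·u' where u=2x
u'=2

Answer: -2·sin(2x)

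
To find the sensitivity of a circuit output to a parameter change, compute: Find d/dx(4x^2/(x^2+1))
Quotient rule: (f/g)' = (f'g - fg')/g²
f = 4x^2, f' = 8x
g = x^2 + 1, g' = 2x

Answer: (8x·(x^2 + 1) - 8x^3)/(x^2 + 1)²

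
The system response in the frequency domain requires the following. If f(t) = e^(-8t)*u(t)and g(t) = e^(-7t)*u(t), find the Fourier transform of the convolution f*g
By the convolution theorem: F{f * g} = F(omega) * G(omega)
F(omega) = 1/(8 + j * omega), G(omega) = 1/(7 + j * omega)
F{f * g} = 1/((8 + j * omega)(7 + j * omega))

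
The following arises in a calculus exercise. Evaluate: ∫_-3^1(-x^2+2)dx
Step 1: Find antiderivative F(x) = (-1/3)x^3 + 2x
Step 2: F(1) - F(-3) = 5/3 - (3) = -4/3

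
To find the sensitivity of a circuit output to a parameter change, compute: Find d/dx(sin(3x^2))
Chain rule: d/dx[sin(u)] = cos(u)·u' where u = 3x^2
u' = 6x

Answer: 6x·cos(3x^2)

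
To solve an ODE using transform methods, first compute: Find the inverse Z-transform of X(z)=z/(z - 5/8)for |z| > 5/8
Standard pair: z/(z-a) <-> a^n * u[n] for causal signals
With a = 5/8: x[n] = (5/8)^n * u[n]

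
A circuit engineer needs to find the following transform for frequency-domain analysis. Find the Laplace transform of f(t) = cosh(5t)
L{cosh(at)}=s/(s²-a²)
L{cosh(5t)}=s/(s²-25)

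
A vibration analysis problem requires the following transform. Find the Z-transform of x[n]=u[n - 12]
Using the time-shift property: Z{u[n-12]} = z^(-12)*z/(z-1)
= z^(-11)/(z-1)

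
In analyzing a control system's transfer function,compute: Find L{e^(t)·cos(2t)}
First shifting: L{e^(at)f(t)}=F(s-a)
L{cos(2t)}=s/(s²+4)
Shift: (s-1)/((s-1)²+4)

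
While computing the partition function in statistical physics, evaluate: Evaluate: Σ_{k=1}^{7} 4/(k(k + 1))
Partial fractions: 4/(k(k + 1))=4/k - 4/(k + 1)
Telescoping sum: 4(1 - 1/8)=4·7/8

Answer: 7/2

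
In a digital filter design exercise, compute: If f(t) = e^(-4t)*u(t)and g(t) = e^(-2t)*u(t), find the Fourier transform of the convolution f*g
By the convolution theorem: F{f * g}=F(omega) * G(omega)
F(omega)=1/(4+j * omega), G(omega)=1/(2+j * omega)
F{f * g}=1/((4+j * omega)(2+j * omega))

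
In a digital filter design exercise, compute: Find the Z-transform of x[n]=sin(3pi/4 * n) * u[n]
Z{sin(w0 * n) * u[n]}=z * sin(w0)/(z^2 - 2z * cos(w0) + 1)
With w0=3pi/4: X(z)=z * sin(3pi/4)/(z^2 - 2z * cos(3pi/4) + 1)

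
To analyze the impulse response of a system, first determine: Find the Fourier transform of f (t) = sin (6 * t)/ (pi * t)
sin(W * t)/(pi * t)=(W/pi) * sinc(W * t/pi) is the impulse response of the ideal low-pass filter with cutoff W (here W=6).
Its Fourier transform is a rectangular function:
F(omega)=1 for |omega| < 6, 0 otherwise

Answer: rect(omega/12) [i.e., 1 for |omega| < 6, 0 otherwise]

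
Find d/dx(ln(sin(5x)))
Chain rule: d/dx[ln(u)]=u'/u where u=sin(5x)
u'=5cos(5x)

Answer: (5cos(5x))/(sin(5x))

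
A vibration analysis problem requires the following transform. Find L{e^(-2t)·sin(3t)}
First shifting: L{e^(at)f(t)}=F(s-a)
L{sin(3t)}=3/(s² + 9)
Shift: 3/((s + 2)² + 9)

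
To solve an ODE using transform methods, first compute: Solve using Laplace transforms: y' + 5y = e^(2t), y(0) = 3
Take L: sY - 3+5Y=1/(s-2)
Y(s+5)=1/(s-2)+3
Y=1/((s-2)(s+5))+3/(s+5)
Partial fractions: 1/((s-2)(s+5))=(1/7)/(s-2) - (1/7)/(s+5)
So Y=(1/7)/(s-2)+(20/7)/(s+5)
Inverse Laplace transform (L^(-1){1/(s-2)}=e^(2t), L^(-1){1/(s+5)}=e^(-5t)):

Answer: y(t)=(1/7)·e^(2t)+(20/7)·e^(-5t)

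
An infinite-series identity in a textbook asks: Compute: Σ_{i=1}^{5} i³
Using formula: Σ i^3 = [n(n+1)/2]² = [5·6/2]² = 225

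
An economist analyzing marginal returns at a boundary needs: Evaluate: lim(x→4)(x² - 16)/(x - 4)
Factor: (x² - 16)=(x-4)(x + 4)
Cancel (x-4): lim(x→4) (x + 4)=8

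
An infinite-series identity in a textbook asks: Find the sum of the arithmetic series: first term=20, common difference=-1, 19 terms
Last term: a_n = 20 + (19 - 1)·-1 = 2
Sum = n(a_1 + a_n)/2 = 19(20 + 2)/2 = 209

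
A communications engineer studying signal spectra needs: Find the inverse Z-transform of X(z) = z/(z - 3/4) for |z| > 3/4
Standard pair: z/(z-a) <-> a^n*u[n] for causal signals
With a=3/4: x[n]=(3/4)^n*u[n]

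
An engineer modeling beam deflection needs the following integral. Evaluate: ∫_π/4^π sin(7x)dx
Antiderivative: -cos(7x)/7
Evaluate at bounds: [-cos(7·π)/7] - [-cos(7·π/4)/7]
= (-(-1) + (√2/2))/7 = 1/7 + √2/14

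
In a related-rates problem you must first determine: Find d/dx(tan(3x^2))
Chain rule: d/dx[tan(u)] = sec²(u)·u' where u = 3x^2
u' = 6x

Answer: 6x·sec²(3x^2)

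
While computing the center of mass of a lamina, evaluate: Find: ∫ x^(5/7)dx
Power rule: ∫ x^(5/7) dx = x^(12/7)/(12/7) + C

Answer: (7/12)·x^(12/7) + C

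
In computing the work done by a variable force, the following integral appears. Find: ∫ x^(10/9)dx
Power rule: ∫ x^(10/9) dx = x^(19/9)/(19/9) + C

Answer: (9/19)·x^(19/9) + C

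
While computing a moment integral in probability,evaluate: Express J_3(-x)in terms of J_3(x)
For integer n: J_n(-x) = (-1)^n J_n(x)
With n = 3: J_3(-x) = (-1)^3 J_3(x) = -J_3(x)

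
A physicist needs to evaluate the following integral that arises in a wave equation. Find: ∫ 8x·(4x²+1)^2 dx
Let u = 4x²+1, du = 8x dx
∫ u^2 du = u^3/3+C

Answer: (4x²+1)^3/3+C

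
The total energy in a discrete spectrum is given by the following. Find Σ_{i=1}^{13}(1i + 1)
=1·Σ i + 1·13=1·91 + 13=104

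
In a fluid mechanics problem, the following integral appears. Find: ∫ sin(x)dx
Using standard integral: ∫ sin(x) dx = -cos(x) + C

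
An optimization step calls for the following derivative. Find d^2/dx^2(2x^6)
Apply power rule 2 times:
d^1: 12x^5
d^2: 60x^4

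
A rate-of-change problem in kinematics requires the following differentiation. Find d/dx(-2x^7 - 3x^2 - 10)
Power rule: d/dx(ax^n)=n·a·x^(n-1)
Term by term: -14·x^6 - 6·x

Answer: -14x^6 - 6x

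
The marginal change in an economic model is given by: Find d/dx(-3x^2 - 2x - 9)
Power rule: d/dx(ax^n) = n·a·x^(n-1)
Term by term: -6·x - 2

Answer: -6x - 2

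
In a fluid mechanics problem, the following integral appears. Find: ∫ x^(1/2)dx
Power rule: ∫ x^(1/2) dx = x^(3/2)/(3/2)+C

Answer: (2/3)·x^(3/2)+C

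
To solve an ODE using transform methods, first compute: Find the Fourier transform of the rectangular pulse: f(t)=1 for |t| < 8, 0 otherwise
F(omega)=integral from -8 to 8 of e^(-j*omega*t) dt
=2*sin(8*omega)/omega=16*sinc(8*omega/pi)

Answer: 2*sin(8*omega)/omega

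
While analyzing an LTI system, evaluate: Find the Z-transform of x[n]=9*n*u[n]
Z{n*u[n]}=z/(z-1)^2
By linearity: Z{9*n*u[n]}=9z/(z-1)^2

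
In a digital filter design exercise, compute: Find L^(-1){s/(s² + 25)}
L^(-1){s/(s² + w²)}=cos(wt)
Here w=5

Answer: cos(5t)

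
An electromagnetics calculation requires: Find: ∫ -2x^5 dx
Using power rule: ∫ -2x^5 dx = -2/6 x^6 + C = (-1/3)x^6 + C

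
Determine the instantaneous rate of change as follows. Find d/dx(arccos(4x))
d/dx[arccos(u)]=-u'/√(1-u²), u=4x, u'=4

Answer: -4/√(1 - 16x²)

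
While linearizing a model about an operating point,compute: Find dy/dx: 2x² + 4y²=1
Differentiate: 4x+8y·(dy/dx)=0
dy/dx=-4x/(8y)=-(1/2)·(x/y)

Answer: dy/dx=-(1/2)·(x/y)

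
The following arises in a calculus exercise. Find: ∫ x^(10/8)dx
Power rule: ∫ x^(5/4) dx=x^(9/4)/(9/4) + C

Answer: (4/9)·x^(9/4) + C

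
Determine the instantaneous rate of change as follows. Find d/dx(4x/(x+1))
Quotient rule: (f/g)'=(f'g - fg')/g²
f=4x, f'=4
g=x + 1, g'=1

Answer: (4·(x + 1) - 4x)/(x + 1)²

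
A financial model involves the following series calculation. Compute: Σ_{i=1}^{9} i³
Using formula: Σ i^3 = [n(n+1)/2]² = [9·10/2]² = 2025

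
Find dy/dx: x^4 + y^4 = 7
Differentiate: 4x^3 + 4y^3·(dy/dx) = 0
dy/dx = -4x^3/(4y^3)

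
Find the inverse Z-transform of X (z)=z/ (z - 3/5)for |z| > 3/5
Standard pair: z/(z-a) <-> a^n*u[n] for causal signals
With a = 3/5: x[n] = (3/5)^n*u[n]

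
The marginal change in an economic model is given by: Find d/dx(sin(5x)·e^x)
Product rule: (fg)' = f'g+fg'
f = sin(5x), f' = 5·cos(5x)
g = e^x, g' = e^x

Answer: 5·cos(5x)·e^x+sin(5x)·e^x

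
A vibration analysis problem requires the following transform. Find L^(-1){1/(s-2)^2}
L^(-1){1/(s-a)^n} = t^(n-1)·e^(at)/(n-1)!
Here a = 2, n = 2: t^1·e^(2t)/1

Answer: t·e^(2t)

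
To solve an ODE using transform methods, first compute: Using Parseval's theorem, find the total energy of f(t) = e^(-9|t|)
Parseval's theorem: E = integral |f(t)|^2 dt = (1/2pi) integral |F(omega)|^2 domega
E = integral_{-inf}^{inf} e^(-18|t|) dt = 2*integral_0^inf e^(-18t) dt = 2/(2*9) = 1/9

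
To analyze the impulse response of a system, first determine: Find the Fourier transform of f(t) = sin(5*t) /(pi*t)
sin(W*t)/(pi*t) = (W/pi)*sinc(W*t/pi) is the impulse response of the ideal low-pass filter with cutoff W (here W = 5).
Its Fourier transform is a rectangular function:
F(omega) = 1 for |omega| < 5, 0 otherwise

Answer: rect(omega/10) [i.e., 1 for |omega| < 5, 0 otherwise]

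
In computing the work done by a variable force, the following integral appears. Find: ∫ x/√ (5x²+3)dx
Let u=5x²+3, du=10x dx
∫ (1/10)·u^(-1/2) du=√u/5+C

Answer: √(5x²+3)/5+C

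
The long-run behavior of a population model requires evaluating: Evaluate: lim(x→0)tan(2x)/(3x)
tan(u) ≈ u for small u:
tan(2x)/(3x) ≈ 2x/(3x)=2/3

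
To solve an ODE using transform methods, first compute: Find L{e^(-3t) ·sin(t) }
First shifting: L{e^(at)f(t)} = F(s-a)
L{sin(t)} = 1/(s² + 1)
Shift: 1/((s + 3)² + 1)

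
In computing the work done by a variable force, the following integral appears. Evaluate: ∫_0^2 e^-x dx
Antiderivative: -e^-x
Evaluate: -(e^-2 - 1)

Answer: (e^-2 - 1)/(-1)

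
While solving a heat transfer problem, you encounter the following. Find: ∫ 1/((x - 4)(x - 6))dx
Partial fractions: 1/((x-4)(x-6))=A/(x-4)+B/(x-6)
A=-1/2, B=1/2
∫ [-1/2· 1/(x-4)+1/2· 1/(x-6)] dx
=(1/2)[ln|x-6| - ln|x-4|]+C

Answer: (1/2)·ln|(x-6)/(x-4)|+C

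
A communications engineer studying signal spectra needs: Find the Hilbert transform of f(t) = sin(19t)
The Hilbert transform shifts each frequency component by -pi/2.
H{sin(wt)}=-cos(wt)
With w=19: H{sin(19t)}=-cos(19t)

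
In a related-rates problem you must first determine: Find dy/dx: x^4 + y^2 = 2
Differentiate: 4x^3+2y·(dy/dx)=0
dy/dx=-4x^3/(2y)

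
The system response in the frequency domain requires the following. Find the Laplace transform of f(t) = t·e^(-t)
L{t·e^(at)}=1/(s-a)²
L{t·e^(-t)}=1/(s+1)²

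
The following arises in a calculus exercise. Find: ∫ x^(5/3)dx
Power rule: ∫ x^(5/3) dx = x^(8/3)/(8/3)+C

Answer: (3/8)·x^(8/3)+C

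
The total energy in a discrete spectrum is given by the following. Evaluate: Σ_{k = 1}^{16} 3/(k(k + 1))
Partial fractions: 3/(k(k+1))=3/k - 3/(k+1)
Telescoping sum: 3(1-1/17)=3·16/17

Answer: 48/17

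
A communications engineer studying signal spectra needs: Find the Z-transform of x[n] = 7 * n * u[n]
Z{n*u[n]} = z/(z-1)^2
By linearity: Z{7*n*u[n]} = 7z/(z-1)^2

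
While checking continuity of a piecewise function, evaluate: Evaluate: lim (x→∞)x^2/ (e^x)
Apply L'Hôpital 2 times (∞/∞ each time):
Eventually get 2!/(e^x) → 0

Answer: 0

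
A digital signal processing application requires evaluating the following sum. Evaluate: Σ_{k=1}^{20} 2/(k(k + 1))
Partial fractions: 2/(k(k + 1)) = 2/k - 2/(k + 1)
Telescoping sum: 2(1 - 1/21) = 2·20/21

Answer: 40/21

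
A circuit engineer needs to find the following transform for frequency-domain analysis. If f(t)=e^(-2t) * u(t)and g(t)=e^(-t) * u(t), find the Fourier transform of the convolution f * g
By the convolution theorem: F{f * g} = F(omega) * G(omega)
F(omega) = 1/(2 + j * omega), G(omega) = 1/(1 + j * omega)
F{f * g} = 1/((2 + j * omega)(1 + j * omega))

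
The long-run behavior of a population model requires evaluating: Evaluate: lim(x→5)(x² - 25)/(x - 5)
Factor: (x² - 25)=(x-5)(x + 5)
Cancel (x-5): lim(x→5) (x + 5)=10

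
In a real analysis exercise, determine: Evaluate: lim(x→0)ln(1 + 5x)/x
L'Hôpital (0/0): lim 5/(1 + 5x) / 1 = 5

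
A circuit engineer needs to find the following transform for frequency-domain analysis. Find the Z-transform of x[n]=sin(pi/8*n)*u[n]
Z{sin(w0 * n) * u[n]}=z * sin(w0)/(z^2 - 2z * cos(w0) + 1)
With w0=pi/8: X(z)=z * sin(pi/8)/(z^2 - 2z * cos(pi/8) + 1)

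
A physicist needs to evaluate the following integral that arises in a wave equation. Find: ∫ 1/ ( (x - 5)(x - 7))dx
Partial fractions: 1/((x-5)(x-7)) = A/(x-5)+B/(x-7)
A = -1/2, B = 1/2
∫ [-1/2· 1/(x-5)+1/2· 1/(x-7)] dx
= (1/2)[ln|x-7| - ln|x-5|]+C

Answer: (1/2)·ln|(x-7)/(x-5)|+C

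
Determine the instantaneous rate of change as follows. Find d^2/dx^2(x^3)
Apply power rule 2 times:
d^1: 3x^2
d^2: 6x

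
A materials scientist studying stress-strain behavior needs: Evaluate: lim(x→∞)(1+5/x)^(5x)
Rewrite as [(1+5/x)^x]^5.
lim(1+5/x)^x=e^5, so limit=(e^5)^5=e^25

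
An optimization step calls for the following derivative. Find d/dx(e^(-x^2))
Chain rule: d/dx[e^u]=e^u · u' where u=-x^2
u'=-2x

Answer: -2x·e^(-x^2)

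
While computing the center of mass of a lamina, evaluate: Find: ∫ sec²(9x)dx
Since d/dx[tan(9x)]=9sec²(9x), integral=tan(9x)/9+C

Answer: (1/9)tan(9x)+C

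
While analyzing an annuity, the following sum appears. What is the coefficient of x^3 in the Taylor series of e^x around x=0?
Taylor series of e^x=Σ x^n/n!
Coefficient of x^3=1/3!=1/6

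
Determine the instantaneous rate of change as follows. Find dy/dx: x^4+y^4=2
Differentiate: 4x^3 + 4y^3·(dy/dx)=0
dy/dx=-4x^3/(4y^3)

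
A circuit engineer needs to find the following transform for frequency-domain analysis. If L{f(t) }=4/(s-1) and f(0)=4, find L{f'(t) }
L{f'(t)}=s·F(s) - f(0)=4s/(s-1) - 4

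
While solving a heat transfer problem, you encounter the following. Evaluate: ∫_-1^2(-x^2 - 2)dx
Step 1: Find antiderivative F(x) = (-1/3)x^3-2x
Step 2: F(2) - F(-1) = -20/3 - (7/3) = -9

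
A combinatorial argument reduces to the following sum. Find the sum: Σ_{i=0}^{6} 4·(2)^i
Geometric series: S=a(1 - r^n)/(1 - r)
a=4, r=2, n=7
S=4(1-128)/-1=508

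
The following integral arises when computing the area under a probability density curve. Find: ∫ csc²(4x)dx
Since d/dx[-cot(4x)] = 4csc²(4x), integral = -cot(4x)/4 + C

Answer: (-1/4)cot(4x) + C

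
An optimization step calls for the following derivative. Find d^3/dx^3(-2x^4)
Apply power rule 3 times:
d^1: -8x^3
d^2: -24x^2
d^3: -48x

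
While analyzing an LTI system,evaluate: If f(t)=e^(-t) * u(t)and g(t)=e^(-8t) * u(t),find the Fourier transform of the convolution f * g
By the convolution theorem: F{f*g}=F(omega)*G(omega)
F(omega)=1/(1+j*omega), G(omega)=1/(8+j*omega)
F{f*g}=1/((1+j*omega)(8+j*omega))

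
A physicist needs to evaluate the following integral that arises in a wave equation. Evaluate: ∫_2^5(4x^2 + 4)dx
Step 1: Find antiderivative F(x)=(4/3)x^3+4x
Step 2: F(5) - F(2)=560/3 - (56/3)=168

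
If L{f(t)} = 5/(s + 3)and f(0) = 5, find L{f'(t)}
L{f'(t)}=s·F(s) - f(0)=5s/(s + 3) - 5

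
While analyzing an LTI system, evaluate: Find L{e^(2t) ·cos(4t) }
First shifting: L{e^(at)f(t)}=F(s-a)
L{cos(4t)}=s/(s²+16)
Shift: (s-2)/((s-2)²+16)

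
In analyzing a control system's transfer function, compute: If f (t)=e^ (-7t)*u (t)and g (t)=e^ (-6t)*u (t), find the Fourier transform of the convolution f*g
By the convolution theorem: F{f * g}=F(omega) * G(omega)
F(omega)=1/(7 + j * omega), G(omega)=1/(6 + j * omega)
F{f * g}=1/((7 + j * omega)(6 + j * omega))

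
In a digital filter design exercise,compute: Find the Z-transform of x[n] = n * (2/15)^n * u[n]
Using the property Z{n*a^n*u[n]} = az/(z-a)^2
With a = 2/15: X(z) = (2/15)z/(z - 2/15)^2, |z| > 2/15

Answer: (2/15)z/(z - 2/15)^2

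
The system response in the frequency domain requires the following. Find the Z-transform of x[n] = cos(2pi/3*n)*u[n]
Z{cos(w0*n)*u[n]} = z(z - cos(w0))/(z^2-2z*cos(w0)+1)
With w0 = 2pi/3: X(z) = z(z - cos(2pi/3))/(z^2-2z*cos(2pi/3)+1)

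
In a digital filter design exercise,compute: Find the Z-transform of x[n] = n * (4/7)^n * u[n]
Using the property Z{n*a^n*u[n]} = az/(z-a)^2
With a = 4/7: X(z) = (4/7)z/(z - 4/7)^2, |z| > 4/7

Answer: (4/7)z/(z - 4/7)^2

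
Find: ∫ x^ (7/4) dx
Power rule: ∫ x^(7/4) dx = x^(11/4)/(11/4)+C

Answer: (4/11)·x^(11/4)+C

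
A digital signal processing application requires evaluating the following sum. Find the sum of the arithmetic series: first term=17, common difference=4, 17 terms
Last term: a_n = 17+(17-1)·4 = 81
Sum = n(a_1+a_n)/2 = 17(17+81)/2 = 833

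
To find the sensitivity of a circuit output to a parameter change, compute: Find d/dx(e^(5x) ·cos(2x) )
Product rule: (fg)'=f'g+fg'
f=e^(5x), f'=5·e^(5x)
g=cos(2x), g'=-2·sin(2x)

Answer: 5·e^(5x)·cos(2x)-2·e^(5x)·sin(2x)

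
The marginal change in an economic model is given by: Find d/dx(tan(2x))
Chain rule: d/dx[tan(u)]=sec²(u)·u' where u=2x
u'=2

Answer: 2·sec²(2x)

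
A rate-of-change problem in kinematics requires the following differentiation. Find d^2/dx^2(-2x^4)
Apply power rule 2 times:
d^1: -8x^3
d^2: -24x^2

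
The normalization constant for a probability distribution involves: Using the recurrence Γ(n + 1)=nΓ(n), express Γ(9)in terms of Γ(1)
Γ(9) = 8Γ(8) = 8·7Γ(7) = ... = 8!·Γ(1) = 40320·Γ(1)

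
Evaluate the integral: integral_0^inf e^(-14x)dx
integral_0^inf e^(-14x) dx = [-1/14 * e^(-14x)]_0^inf
= 0 - (-1/14) = 1/14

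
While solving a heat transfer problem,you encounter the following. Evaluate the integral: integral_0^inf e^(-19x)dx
integral_0^inf e^(-19x) dx=[-1/19*e^(-19x)]_0^inf
=0 - (-1/19)=1/19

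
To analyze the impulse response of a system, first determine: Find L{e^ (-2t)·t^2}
First shifting: L{e^(at)f(t)}=F(s-a)
L{t^2}=2/s^3
Shift s → s + 2: 2/(s + 2)^3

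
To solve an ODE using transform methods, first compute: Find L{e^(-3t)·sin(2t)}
First shifting: L{e^(at)f(t)} = F(s-a)
L{sin(2t)} = 2/(s² + 4)
Shift: 2/((s + 3)² + 4)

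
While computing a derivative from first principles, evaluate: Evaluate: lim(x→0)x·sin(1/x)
Squeeze theorem: -|x| ≤ x·sin(1/x) ≤ |x|
Since x → 0 as x → 0, by squeeze theorem the limit is 0

Answer: 0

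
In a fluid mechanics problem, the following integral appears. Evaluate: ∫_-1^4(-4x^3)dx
Step 1: Find antiderivative F(x)=-x^4
Step 2: F(4) - F(-1)=-256 - (-1)=-255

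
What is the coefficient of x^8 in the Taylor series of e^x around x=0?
Taylor series of e^x=Σ x^n/n!
Coefficient of x^8=1/8!=1/40320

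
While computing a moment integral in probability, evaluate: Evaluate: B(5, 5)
B(x,y) = Γ(x)Γ(y)/Γ(x + y) = (x-1)!(y-1)!/(x + y-1)!
B(5,5) = 4!·4!/9! = 1/630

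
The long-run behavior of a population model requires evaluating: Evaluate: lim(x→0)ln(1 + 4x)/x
L'Hôpital (0/0): lim 4/(1+4x) / 1 = 4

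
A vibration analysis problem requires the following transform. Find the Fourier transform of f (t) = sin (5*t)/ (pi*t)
sin(W*t)/(pi*t)=(W/pi)*sinc(W*t/pi) is the impulse response of the ideal low-pass filter with cutoff W (here W=5).
Its Fourier transform is a rectangular function:
F(omega)=1 for |omega| < 5, 0 otherwise

Answer: rect(omega/10) [i.e., 1 for |omega| < 5, 0 otherwise]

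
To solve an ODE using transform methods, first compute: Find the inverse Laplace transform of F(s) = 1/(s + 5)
L^(-1){1/(s-a)} = c·e^(at)
Here a = -5, c = 1

Answer: e^(-5t)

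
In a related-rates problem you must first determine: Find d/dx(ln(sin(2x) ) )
Chain rule: d/dx[ln(u)] = u'/u where u = sin(2x)
u' = 2cos(2x)

Answer: (2cos(2x))/(sin(2x))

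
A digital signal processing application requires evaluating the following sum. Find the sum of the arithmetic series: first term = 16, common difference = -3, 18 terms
Last term: a_n=16 + (18 - 1)·-3=-35
Sum=n(a_1 + a_n)/2=18(16 + (-35))/2=-171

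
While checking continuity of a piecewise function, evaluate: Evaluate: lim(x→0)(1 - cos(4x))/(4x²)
Using 1-cos(u) ≈ u²/2 for small u:
(1-cos(4x)) ≈ (4x)²/2=16x²/2
So limit=16/(2·4)=2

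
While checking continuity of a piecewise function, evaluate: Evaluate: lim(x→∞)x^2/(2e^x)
Apply L'Hôpital 2 times (∞/∞ each time):
Eventually get 2!/(2e^x) → 0

Answer: 0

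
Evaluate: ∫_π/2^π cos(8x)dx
Antiderivative: sin(8x)/8
Evaluate at bounds: [sin(8·π)/8] - [sin(8·π/2)/8]
= ((0) - (0))/8 = 0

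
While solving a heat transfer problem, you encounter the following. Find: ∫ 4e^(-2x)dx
Since d/dx[e^(-2x)]=-2e^(-2x), we get -2 e^(-2x) + C

Answer: -2e^(-2x) + C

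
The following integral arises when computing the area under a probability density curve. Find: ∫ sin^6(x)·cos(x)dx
Let u=sin(x), du=cos(x) dx
∫ u^6 du=u^7/7+C

Answer: sin^7(x)/7+C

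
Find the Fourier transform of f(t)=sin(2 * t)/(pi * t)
sin(W * t)/(pi * t)=(W/pi) * sinc(W * t/pi) is the impulse response of the ideal low-pass filter with cutoff W (here W=2).
Its Fourier transform is a rectangular function:
F(omega)=1 for |omega| < 2, 0 otherwise

Answer: rect(omega/4) [i.e., 1 for |omega| < 2, 0 otherwise]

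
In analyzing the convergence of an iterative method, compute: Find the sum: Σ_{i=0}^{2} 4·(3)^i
Geometric series: S = a(1 - r^n)/(1 - r)
a = 4, r = 3, n = 3
S = 4(1 - 27)/-2 = 52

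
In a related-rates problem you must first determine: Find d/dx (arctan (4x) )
d/dx[arctan(u)]=u'/(1+u²), u=4x, u'=4

Answer: 4/(1+16x²)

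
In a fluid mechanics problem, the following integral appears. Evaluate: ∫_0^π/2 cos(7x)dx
Antiderivative: sin(7x)/7
Evaluate at bounds: [sin(7·π/2)/7] - [sin(7·0)/7]
=((-1) - (0))/7=-1/7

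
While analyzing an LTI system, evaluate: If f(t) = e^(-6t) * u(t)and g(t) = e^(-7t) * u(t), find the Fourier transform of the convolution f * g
By the convolution theorem: F{f*g}=F(omega)*G(omega)
F(omega)=1/(6 + j*omega), G(omega)=1/(7 + j*omega)
F{f*g}=1/((6 + j*omega)(7 + j*omega))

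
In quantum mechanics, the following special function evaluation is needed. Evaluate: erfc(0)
erfc(x) = 1 - erf(x); erfc(0) = 1 - erf(0) = 1-0 = 1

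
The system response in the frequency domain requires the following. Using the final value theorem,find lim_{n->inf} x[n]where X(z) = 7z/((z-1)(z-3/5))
Final value theorem: lim x[n]=lim_{z->1} (z-1)*X(z)
(z-1)*X(z)=7z/(z-3/5)
As z->1: 7/(1 - 3/5)=7/(2/5)=35/2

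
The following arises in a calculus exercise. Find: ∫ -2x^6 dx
Using power rule: ∫ -2x^6 dx = -2/7 x^7+C = (-2/7)x^7+C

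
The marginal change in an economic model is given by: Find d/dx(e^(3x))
Chain rule: d/dx[e^u] = e^u · u' where u = 3x
u' = 3

Answer: 3·e^(3x)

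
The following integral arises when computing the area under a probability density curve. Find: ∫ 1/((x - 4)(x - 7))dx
Partial fractions: 1/((x-4)(x-7)) = A/(x-4)+B/(x-7)
A = -1/3, B = 1/3
∫ [-1/3· 1/(x-4)+1/3· 1/(x-7)] dx
= (1/3)[ln|x-7| - ln|x-4|]+C

Answer: (1/3)·ln|(x-7)/(x-4)|+C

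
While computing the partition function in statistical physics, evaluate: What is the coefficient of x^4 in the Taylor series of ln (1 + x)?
ln(1+x) = Σ (-1)^(n+1) x^n/n
Coefficient of x^4 = (-1)^5/4 = -1/4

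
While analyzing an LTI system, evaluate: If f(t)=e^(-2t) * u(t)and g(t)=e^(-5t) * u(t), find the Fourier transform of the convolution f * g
By the convolution theorem: F{f*g} = F(omega)*G(omega)
F(omega) = 1/(2 + j*omega), G(omega) = 1/(5 + j*omega)
F{f*g} = 1/((2 + j*omega)(5 + j*omega))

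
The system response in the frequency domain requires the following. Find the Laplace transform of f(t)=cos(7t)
L{cos(wt)} = s/(s² + w²)
L{cos(7t)} = s/(s² + 49)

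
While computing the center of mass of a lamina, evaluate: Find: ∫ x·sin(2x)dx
By parts: u = x, dv = sin(2x) dx
du = dx, v = -cos(2x)/2
= -x·cos(2x)/2+sin(2x)/2²+C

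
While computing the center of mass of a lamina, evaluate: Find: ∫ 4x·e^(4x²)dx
Let u = 4x², du = 8x dx
∫ (1/2)e^u du = e^u/2 + C

Answer: e^(4x²)/2 + C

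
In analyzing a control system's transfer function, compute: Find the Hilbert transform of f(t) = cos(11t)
The Hilbert transform shifts each frequency component by -pi/2.
H{cos(wt)}=sin(wt)
With w=11: H{cos(11t)}=sin(11t)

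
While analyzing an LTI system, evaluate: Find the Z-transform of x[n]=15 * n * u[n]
Z{n * u[n]} = z/(z-1)^2
By linearity: Z{15 * n * u[n]} = 15z/(z-1)^2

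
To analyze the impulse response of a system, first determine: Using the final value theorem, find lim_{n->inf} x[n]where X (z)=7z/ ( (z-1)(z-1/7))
Final value theorem: lim x[n]=lim_{z->1} (z-1) * X(z)
(z-1) * X(z)=7z/(z-1/7)
As z->1: 7/(1 - 1/7)=7/(6/7)=49/6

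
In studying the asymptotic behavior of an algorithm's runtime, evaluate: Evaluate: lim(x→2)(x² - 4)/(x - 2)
Factor: (x² - 4)=(x-2)(x+2)
Cancel (x-2): lim(x→2) (x+2)=4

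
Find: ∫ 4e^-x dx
Since d/dx[e^-x]=- e^-x, we get -4e^-x+C

Answer: -4e^-x+C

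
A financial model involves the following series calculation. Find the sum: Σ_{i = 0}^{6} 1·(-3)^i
Geometric series: S=a(1 - r^n)/(1 - r)
a=1, r=-3, n=7
S=1(1+2187)/4=547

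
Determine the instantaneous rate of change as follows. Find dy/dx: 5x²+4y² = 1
Differentiate: 10x+8y·(dy/dx)=0
dy/dx=-10x/(8y)=-(5/4)·(x/y)

Answer: dy/dx=-(5/4)·(x/y)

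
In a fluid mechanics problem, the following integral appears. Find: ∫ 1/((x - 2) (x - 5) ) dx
Partial fractions: 1/((x-2)(x-5)) = A/(x-2)+B/(x-5)
A = -1/3, B = 1/3
∫ [-1/3· 1/(x-2)+1/3· 1/(x-5)] dx
= (1/3)[ln|x-5| - ln|x-2|]+C

Answer: (1/3)·ln|(x-5)/(x-2)|+C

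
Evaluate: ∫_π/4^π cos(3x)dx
Antiderivative: sin(3x)/3
Evaluate at bounds: [sin(3·π)/3] - [sin(3·π/4)/3]
= ((0) - (√2/2))/3 = -√2/6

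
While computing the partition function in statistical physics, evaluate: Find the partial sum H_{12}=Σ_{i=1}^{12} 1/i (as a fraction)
H_12 = 1 + 1/2 + 1/3 + ... + 1/12
= 86021/27720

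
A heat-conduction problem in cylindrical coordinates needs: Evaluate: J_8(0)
J_n(0)=0 for all n > 0 (Bessel function of first kind)
J_8(0)=0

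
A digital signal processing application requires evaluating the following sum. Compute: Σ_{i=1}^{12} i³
Using formula: Σ i^3=[n(n+1)/2]²=[12·13/2]²=6084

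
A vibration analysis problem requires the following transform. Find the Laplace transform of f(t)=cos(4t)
L{cos(wt)}=s/(s²+w²)
L{cos(4t)}=s/(s²+16)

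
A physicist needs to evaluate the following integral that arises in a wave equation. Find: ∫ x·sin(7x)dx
By parts: u = x, dv = sin(7x) dx
du = dx, v = -cos(7x)/7
= -x·cos(7x)/7 + sin(7x)/7² + C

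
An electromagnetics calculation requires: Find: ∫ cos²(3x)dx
Using identity cos²(u)=(1+cos(2u))/2:
∫ (1+cos(6x))/2 dx=x/2+sin(6x)/12+C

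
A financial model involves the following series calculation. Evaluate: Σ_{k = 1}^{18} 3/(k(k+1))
Partial fractions: 3/(k(k + 1))=3/k - 3/(k + 1)
Telescoping sum: 3(1 - 1/19)=3·18/19

Answer: 54/19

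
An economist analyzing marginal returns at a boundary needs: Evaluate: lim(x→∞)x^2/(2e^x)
Apply L'Hôpital 2 times (∞/∞ each time):
Eventually get 2!/(2e^x) → 0

Answer: 0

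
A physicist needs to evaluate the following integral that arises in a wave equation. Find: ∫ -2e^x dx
Since d/dx[e^x]=+e^x, we get -2e^x+C

Answer: -2e^x+C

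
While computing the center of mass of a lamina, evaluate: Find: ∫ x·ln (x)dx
By parts: u = ln(x), dv = x dx
du = 1/x dx, v = x^2/2
= x^2·ln(x)/2 - ∫ x/2 dx
= x^2·ln(x)/2 - x^2/4 + C

Answer: x^2(ln(x)/2 - 1/4) + C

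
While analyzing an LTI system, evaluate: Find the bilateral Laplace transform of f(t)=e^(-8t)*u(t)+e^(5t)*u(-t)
For e^(-8t) * u(t): L=1/(s+8), Re(s) > -8
For e^(5t) * u(-t): L=-1/(s-5), Re(s) < 5
Combined: F(s)=1/(s+8)-1/(s-5), -8 < Re(s) < 5

Answer: 1/(s+8)-1/(s-5), ROC: -8 < Re(s) < 5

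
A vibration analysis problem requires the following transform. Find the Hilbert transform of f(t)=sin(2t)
The Hilbert transform shifts each frequency component by -pi/2.
H{sin(wt)}=-cos(wt)
With w=2: H{sin(2t)}=-cos(2t)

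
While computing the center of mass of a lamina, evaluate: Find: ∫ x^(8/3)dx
Power rule: ∫ x^(8/3) dx=x^(11/3)/(11/3)+C

Answer: (3/11)·x^(11/3)+C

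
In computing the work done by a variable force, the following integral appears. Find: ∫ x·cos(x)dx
By parts: u = x, dv = cos(x) dx
du = dx, v = sin(x)
= x·sin(x)+cos(x)+C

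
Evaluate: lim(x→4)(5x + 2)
Polynomial is continuous, so substitute x = 4:
5·4 + 2 = 22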